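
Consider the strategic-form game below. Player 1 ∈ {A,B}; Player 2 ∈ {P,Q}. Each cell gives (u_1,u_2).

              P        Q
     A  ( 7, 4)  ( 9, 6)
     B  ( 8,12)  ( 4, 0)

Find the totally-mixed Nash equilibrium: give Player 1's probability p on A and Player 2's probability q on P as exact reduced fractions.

P1 indiff ⇒ q·7+(1-q)·9 = q·8+(1-q)·4 ⇒ q(-1) = (1-q)(-5) ⇒ q = 5/6
P2 indiff ⇒ p·4+(1-p)·12 = p·6+(1-p)·0 ⇒ p(-2) = (1-p)(-12) ⇒ p = 6/7

p=6/7, q=5/6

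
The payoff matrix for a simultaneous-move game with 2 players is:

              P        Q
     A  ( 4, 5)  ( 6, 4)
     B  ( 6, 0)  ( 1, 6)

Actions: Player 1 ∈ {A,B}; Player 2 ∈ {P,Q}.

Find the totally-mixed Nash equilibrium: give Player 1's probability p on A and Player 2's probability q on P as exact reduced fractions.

p=6/7, q=5/7

P1 indiff ⇒ q·4+(1-q)·6 = q·6+(1-q)·1 ⇒ q(-2) = (1-q)(-5) ⇒ q = 5/7
P2 indiff ⇒ p·5+(1-p)·0 = p·4+(1-p)·6 ⇒ p(1) = (1-p)(6) ⇒ p = 6/7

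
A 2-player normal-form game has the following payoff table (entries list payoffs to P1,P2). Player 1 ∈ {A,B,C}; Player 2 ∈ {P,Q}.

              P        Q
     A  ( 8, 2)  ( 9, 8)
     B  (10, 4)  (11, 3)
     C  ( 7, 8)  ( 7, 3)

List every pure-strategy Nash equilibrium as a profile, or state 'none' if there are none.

(A,P): not NE [P1→B gives 10>8; P2→Q gives 8>2]
(A,Q): not NE [P1→B gives 11>9]
(B,P): NE
(B,Q): not NE [P2→P gives 4>3]
(C,P): not NE [P1→B gives 10>7]
(C,Q): not NE [P1→B gives 11>7; P2→P gives 8>3]

Nash profiles: (B,P)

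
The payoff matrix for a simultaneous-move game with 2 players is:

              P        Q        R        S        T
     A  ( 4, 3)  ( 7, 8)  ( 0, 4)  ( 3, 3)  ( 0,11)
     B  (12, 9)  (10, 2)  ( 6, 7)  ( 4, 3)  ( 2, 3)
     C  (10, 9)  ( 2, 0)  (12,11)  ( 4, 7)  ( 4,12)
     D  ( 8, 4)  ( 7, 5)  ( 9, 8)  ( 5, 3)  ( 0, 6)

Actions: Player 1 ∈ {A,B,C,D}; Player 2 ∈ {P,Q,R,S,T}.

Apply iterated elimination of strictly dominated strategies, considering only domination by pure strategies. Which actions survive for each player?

IESDS → P1:{B,C} P2:{P,R,T}

P1 drop A (B beats it: P:12>4 Q:10>7 R:6>0 S:4>3 T:2>0)
P2 drop Q (R beats it: B:7>2 C:11>0 D:8>5)
P2 drop S (P beats it: B:9>3 C:9>7 D:4>3)
P1 drop D (C beats it: P:10>8 R:12>9 T:4>0)
P1→{B,C} P2→{P,R,T}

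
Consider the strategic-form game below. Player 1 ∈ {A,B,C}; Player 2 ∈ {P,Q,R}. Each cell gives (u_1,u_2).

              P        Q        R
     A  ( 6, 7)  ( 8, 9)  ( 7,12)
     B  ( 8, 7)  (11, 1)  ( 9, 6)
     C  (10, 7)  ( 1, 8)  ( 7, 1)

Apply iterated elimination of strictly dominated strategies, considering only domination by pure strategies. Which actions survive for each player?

P1 drop A (B beats it: P:8>6 Q:11>8 R:9>7)
P2 drop R (P beats it: B:7>6 C:7>1)
P1→{B,C} P2→{P,Q}

Survivors P1:{B,C} P2:{P,Q}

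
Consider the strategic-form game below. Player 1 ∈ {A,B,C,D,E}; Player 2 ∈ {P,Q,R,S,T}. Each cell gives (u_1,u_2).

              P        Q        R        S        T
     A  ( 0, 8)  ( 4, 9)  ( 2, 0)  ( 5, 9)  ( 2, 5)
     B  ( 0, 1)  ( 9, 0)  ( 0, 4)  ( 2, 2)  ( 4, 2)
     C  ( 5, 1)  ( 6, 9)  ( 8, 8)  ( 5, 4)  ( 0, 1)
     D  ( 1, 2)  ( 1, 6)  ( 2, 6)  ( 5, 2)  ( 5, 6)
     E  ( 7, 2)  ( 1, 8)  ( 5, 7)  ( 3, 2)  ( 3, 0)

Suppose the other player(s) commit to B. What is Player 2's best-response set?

u_2(P vs B) = 1
u_2(Q vs B) = 0
u_2(R vs B) = 4
u_2(S vs B) = 2
u_2(T vs B) = 2
max payoff 4 at {R}

BR_2 = {R}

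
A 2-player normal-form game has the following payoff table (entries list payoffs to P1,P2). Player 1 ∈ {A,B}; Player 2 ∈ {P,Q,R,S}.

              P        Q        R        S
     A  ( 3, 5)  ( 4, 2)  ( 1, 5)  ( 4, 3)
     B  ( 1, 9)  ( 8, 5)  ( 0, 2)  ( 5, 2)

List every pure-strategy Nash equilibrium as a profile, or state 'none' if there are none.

(A,P): NE
(A,Q): not NE [P1→B gives 8>4; P2→R gives 5>2]
(A,R): NE
(A,S): not NE [P1→B gives 5>4; P2→R gives 5>3]
(B,P): not NE [P1→A gives 3>1]
(B,Q): not NE [P2→P gives 9>5]
(B,R): not NE [P1→A gives 1>0; P2→P gives 9>2]
(B,S): not NE [P2→P gives 9>2]

NE set: (A,P), (A,R)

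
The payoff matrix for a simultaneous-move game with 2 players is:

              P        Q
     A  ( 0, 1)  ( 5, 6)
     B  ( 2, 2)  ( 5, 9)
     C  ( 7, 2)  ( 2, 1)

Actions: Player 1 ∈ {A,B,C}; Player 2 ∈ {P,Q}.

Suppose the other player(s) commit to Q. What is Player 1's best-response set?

u_1(A vs Q) = 5
u_1(B vs Q) = 5
u_1(C vs Q) = 2
max payoff 5 at {A,B}

BR_1 = {A,B}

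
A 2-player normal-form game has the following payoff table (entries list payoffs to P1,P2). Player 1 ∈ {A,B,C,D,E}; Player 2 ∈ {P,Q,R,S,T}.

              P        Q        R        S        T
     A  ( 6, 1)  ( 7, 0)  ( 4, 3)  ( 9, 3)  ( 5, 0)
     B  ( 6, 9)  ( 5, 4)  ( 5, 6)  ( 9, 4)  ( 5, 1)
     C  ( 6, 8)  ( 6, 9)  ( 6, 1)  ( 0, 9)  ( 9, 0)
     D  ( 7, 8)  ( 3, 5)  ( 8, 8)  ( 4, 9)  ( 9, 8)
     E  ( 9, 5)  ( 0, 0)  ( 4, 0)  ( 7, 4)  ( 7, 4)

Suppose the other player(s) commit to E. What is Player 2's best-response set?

BR_2 = {P}

u_2(P vs E) = 5
u_2(Q vs E) = 0
u_2(R vs E) = 0
u_2(S vs E) = 4
u_2(T vs E) = 4
max payoff 5 at {P}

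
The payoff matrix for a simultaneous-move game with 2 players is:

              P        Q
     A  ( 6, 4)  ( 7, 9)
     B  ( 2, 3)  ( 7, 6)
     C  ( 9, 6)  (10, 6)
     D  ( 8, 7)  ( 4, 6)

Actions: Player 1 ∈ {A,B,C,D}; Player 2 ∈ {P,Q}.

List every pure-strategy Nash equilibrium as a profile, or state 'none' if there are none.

NE set: (C,P), (C,Q)

(A,P): not NE [P1→C gives 9>6; P2→Q gives 9>4]
(A,Q): not NE [P1→C gives 10>7]
(B,P): not NE [P1→C gives 9>2; P2→Q gives 6>3]
(B,Q): not NE [P1→C gives 10>7]
(C,P): NE
(C,Q): NE
(D,P): not NE [P1→C gives 9>8]
(D,Q): not NE [P1→C gives 10>4; P2→P gives 7>6]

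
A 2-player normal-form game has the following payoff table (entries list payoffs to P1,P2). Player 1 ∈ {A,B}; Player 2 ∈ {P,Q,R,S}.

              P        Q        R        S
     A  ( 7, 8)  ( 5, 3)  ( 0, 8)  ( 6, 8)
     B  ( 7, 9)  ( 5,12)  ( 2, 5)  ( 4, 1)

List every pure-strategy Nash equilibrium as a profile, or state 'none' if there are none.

(A,P): NE
(A,Q): not NE [P2→S gives 8>3]
(A,R): not NE [P1→B gives 2>0]
(A,S): NE
(B,P): not NE [P2→Q gives 12>9]
(B,Q): NE
(B,R): not NE [P2→Q gives 12>5]
(B,S): not NE [P1→A gives 6>4; P2→Q gives 12>1]

PSNE = {(A,P), (A,S), (B,Q)}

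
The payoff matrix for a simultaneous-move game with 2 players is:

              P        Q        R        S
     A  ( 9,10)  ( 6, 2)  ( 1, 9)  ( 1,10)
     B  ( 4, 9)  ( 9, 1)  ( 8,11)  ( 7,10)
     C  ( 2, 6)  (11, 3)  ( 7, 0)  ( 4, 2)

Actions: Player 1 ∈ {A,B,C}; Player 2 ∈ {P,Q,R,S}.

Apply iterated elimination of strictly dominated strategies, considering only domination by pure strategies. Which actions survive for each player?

P2 drop Q (P beats it: A:10>2 B:9>1 C:6>3)
P1 drop C (B beats it: P:4>2 R:8>7 S:7>4)
P1→{A,B} P2→{P,R,S}

Remaining: P1:{A,B} P2:{P,R,S}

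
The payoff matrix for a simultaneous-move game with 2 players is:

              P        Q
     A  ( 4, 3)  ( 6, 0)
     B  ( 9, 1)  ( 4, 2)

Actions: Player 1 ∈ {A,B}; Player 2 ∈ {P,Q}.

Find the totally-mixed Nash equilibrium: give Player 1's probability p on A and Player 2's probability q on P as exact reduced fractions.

P1 mixes 1/4 on A; P2 mixes 2/7 on P

P1 indiff ⇒ q·4+(1-q)·6 = q·9+(1-q)·4 ⇒ q(-5) = (1-q)(-2) ⇒ q = 2/7
P2 indiff ⇒ p·3+(1-p)·1 = p·0+(1-p)·2 ⇒ p(3) = (1-p)(1) ⇒ p = 1/4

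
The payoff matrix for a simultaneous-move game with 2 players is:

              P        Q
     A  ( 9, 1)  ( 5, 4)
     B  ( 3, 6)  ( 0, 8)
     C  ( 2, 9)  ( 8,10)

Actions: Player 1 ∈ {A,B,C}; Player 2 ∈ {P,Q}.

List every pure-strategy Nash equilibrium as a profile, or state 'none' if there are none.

Nash profiles: (C,Q)

(A,P): not NE [P2→Q gives 4>1]
(A,Q): not NE [P1→C gives 8>5]
(B,P): not NE [P1→A gives 9>3; P2→Q gives 8>6]
(B,Q): not NE [P1→C gives 8>0]
(C,P): not NE [P1→A gives 9>2; P2→Q gives 10>9]
(C,Q): NE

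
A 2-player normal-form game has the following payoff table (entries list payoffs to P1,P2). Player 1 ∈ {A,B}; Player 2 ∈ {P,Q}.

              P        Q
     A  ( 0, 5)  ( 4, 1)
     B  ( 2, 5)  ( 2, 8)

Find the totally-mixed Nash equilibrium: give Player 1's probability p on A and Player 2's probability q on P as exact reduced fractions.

P1 indiff ⇒ q·0+(1-q)·4 = q·2+(1-q)·2 ⇒ q(-2) = (1-q)(-2) ⇒ q = 1/2
P2 indiff ⇒ p·5+(1-p)·5 = p·1+(1-p)·8 ⇒ p(4) = (1-p)(3) ⇒ p = 3/7

p=3/7, q=1/2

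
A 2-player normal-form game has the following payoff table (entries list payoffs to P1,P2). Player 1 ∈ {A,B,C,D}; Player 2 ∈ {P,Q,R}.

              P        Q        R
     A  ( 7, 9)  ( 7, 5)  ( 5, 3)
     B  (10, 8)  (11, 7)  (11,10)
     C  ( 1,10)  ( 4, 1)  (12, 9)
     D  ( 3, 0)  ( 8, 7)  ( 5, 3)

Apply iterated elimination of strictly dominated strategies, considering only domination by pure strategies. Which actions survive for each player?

Remaining: P1:{B,C} P2:{P,R}

P1 drop A (B beats it: P:10>7 Q:11>7 R:11>5)
P1 drop D (B beats it: P:10>3 Q:11>8 R:11>5)
P2 drop Q (P beats it: B:8>7 C:10>1)
P1→{B,C} P2→{P,R}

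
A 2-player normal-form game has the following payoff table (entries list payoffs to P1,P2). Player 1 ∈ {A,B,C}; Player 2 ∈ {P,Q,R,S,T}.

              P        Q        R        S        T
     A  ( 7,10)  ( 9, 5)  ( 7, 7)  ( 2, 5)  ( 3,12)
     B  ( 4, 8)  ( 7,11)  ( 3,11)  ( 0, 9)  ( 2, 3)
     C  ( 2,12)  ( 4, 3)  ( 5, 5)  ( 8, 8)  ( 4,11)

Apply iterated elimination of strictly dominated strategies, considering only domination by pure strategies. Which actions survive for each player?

Survivors P1:{A,C} P2:{P,T}

P1 drop B (A beats it: P:7>4 Q:9>7 R:7>3 S:2>0 T:3>2)
P2 drop Q (P beats it: A:10>5 C:12>3)
P2 drop R (P beats it: A:10>7 C:12>5)
P2 drop S (P beats it: A:10>5 C:12>8)
P1→{A,C} P2→{P,T}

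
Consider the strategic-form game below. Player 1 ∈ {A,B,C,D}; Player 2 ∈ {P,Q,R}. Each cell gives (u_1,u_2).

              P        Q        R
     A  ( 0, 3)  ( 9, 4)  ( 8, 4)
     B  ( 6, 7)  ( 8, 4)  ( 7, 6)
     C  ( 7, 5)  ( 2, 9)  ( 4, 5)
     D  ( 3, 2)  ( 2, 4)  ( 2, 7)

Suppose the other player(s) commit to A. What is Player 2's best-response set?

u_2(P vs A) = 3
u_2(Q vs A) = 4
u_2(R vs A) = 4
max payoff 4 at {Q,R}

argmax u_2 = {Q,R}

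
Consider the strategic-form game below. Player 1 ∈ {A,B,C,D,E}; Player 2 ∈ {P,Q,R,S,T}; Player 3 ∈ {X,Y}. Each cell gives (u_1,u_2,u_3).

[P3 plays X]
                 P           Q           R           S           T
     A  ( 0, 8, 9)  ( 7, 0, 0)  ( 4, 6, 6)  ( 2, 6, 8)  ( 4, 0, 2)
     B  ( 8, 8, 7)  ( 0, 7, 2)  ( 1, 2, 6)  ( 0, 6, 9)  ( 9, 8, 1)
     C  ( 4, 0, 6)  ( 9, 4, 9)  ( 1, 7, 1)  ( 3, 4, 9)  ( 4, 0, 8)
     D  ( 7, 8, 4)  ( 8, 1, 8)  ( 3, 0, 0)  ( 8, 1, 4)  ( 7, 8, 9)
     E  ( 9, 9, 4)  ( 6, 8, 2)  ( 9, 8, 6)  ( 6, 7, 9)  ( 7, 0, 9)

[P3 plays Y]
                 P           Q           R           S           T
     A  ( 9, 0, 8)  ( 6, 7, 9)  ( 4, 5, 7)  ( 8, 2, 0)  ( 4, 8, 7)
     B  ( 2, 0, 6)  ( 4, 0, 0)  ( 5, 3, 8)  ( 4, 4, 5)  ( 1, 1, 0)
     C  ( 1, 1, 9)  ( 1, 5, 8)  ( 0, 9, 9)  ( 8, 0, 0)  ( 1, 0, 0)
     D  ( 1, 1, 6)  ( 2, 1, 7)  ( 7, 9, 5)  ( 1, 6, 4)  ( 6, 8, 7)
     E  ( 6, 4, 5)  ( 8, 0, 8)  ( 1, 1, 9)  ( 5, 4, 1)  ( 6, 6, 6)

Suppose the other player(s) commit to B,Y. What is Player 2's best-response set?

argmax u_2 = {S}

u_2(P vs B,Y) = 0
u_2(Q vs B,Y) = 0
u_2(R vs B,Y) = 3
u_2(S vs B,Y) = 4
u_2(T vs B,Y) = 1
max payoff 4 at {S}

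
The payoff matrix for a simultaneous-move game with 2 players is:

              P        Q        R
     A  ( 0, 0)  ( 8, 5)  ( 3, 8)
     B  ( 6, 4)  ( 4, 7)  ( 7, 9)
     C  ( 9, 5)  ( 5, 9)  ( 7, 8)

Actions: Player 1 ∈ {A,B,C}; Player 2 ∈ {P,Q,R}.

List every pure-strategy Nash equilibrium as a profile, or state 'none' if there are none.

NE set: (B,R)

(A,P): not NE [P1→C gives 9>0; P2→R gives 8>0]
(A,Q): not NE [P2→R gives 8>5]
(A,R): not NE [P1→C gives 7>3]
(B,P): not NE [P1→C gives 9>6; P2→R gives 9>4]
(B,Q): not NE [P1→A gives 8>4; P2→R gives 9>7]
(B,R): NE
(C,P): not NE [P2→Q gives 9>5]
(C,Q): not NE [P1→A gives 8>5]
(C,R): not NE [P2→Q gives 9>8]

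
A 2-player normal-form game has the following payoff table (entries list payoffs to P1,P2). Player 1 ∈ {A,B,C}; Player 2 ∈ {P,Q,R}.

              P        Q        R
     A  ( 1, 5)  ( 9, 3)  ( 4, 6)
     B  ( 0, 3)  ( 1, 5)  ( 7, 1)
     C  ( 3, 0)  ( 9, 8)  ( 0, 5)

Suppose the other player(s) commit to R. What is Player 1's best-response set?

u_1(A vs R) = 4
u_1(B vs R) = 7
u_1(C vs R) = 0
max payoff 7 at {B}

argmax u_1 = {B}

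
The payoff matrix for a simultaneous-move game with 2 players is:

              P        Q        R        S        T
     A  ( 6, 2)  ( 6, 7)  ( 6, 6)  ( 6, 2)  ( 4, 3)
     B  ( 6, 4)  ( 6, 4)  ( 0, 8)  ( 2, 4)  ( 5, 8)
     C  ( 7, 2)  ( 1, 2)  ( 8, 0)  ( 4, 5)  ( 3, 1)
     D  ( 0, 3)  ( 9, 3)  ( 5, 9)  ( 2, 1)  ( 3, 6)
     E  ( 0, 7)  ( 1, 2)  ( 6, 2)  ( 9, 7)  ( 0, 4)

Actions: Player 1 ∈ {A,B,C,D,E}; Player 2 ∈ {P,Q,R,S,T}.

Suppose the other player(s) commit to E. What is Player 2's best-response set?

argmax u_2 = {P,S}

u_2(P vs E) = 7
u_2(Q vs E) = 2
u_2(R vs E) = 2
u_2(S vs E) = 7
u_2(T vs E) = 4
max payoff 7 at {P,S}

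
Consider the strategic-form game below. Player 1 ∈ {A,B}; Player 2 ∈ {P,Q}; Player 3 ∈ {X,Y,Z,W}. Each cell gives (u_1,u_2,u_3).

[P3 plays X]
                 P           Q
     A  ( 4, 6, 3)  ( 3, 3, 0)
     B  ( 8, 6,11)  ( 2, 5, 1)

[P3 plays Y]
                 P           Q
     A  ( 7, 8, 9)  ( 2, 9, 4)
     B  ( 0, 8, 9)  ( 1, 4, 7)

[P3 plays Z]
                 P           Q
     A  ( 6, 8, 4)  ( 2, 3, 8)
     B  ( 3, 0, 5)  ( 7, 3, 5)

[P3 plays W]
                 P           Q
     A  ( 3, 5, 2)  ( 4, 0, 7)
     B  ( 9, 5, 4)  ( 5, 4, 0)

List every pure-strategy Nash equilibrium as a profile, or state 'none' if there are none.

Nash profiles: (B,P,X)

(A,P,X): not NE [P1→B gives 8>4; P3→Y gives 9>3]
(A,P,Y): not NE [P2→Q gives 9>8]
(A,P,Z): not NE [P3→Y gives 9>4]
(A,P,W): not NE [P1→B gives 9>3; P3→Y gives 9>2]
(A,Q,X): not NE [P2→P gives 6>3; P3→Z gives 8>0]
(A,Q,Y): not NE [P3→Z gives 8>4]
(A,Q,Z): not NE [P1→B gives 7>2; P2→P gives 8>3]
(A,Q,W): not NE [P1→B gives 5>4; P2→P gives 5>0; P3→Z gives 8>7]
(B,P,X): NE
(B,P,Y): not NE [P1→A gives 7>0; P3→X gives 11>9]
(B,P,Z): not NE [P1→A gives 6>3; P2→Q gives 3>0; P3→X gives 11>5]
(B,P,W): not NE [P3→X gives 11>4]
(B,Q,X): not NE [P1→A gives 3>2; P2→P gives 6>5; P3→Y gives 7>1]
(B,Q,Y): not NE [P1→A gives 2>1; P2→P gives 8>4]
(B,Q,Z): not NE [P3→Y gives 7>5]
(B,Q,W): not NE [P2→P gives 5>4; P3→Y gives 7>0]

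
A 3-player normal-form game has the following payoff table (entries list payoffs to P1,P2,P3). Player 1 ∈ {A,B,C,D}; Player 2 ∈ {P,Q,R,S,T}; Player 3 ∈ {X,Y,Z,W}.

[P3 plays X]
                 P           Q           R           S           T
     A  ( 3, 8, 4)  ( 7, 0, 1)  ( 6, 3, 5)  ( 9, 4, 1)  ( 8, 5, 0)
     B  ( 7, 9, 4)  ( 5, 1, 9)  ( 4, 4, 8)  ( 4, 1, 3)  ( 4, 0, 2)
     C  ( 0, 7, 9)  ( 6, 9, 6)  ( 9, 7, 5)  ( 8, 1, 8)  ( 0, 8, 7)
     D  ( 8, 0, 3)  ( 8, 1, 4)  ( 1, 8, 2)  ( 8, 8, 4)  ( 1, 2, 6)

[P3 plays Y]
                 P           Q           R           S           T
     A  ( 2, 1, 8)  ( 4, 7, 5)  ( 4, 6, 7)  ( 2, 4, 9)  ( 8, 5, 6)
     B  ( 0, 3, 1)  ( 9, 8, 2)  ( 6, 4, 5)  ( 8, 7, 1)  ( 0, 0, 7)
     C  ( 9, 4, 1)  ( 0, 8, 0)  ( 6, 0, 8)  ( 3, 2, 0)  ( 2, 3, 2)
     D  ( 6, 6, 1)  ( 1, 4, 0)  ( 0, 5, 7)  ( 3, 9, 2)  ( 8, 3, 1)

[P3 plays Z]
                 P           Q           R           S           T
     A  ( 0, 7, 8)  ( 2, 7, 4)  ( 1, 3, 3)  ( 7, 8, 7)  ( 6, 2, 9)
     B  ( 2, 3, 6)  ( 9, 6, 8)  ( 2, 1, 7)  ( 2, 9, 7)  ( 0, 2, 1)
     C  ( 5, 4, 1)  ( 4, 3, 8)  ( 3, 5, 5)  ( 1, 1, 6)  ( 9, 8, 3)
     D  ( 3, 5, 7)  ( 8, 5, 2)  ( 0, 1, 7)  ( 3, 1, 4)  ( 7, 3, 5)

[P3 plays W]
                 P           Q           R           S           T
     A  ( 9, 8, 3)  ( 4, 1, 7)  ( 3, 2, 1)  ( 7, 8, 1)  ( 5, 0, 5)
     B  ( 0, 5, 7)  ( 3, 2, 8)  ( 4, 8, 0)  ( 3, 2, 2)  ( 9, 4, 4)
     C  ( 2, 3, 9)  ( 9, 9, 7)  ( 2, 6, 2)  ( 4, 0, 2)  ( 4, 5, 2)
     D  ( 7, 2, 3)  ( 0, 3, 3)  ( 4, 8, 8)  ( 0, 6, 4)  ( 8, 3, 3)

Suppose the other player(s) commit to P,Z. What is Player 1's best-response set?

u_1(A vs P,Z) = 0
u_1(B vs P,Z) = 2
u_1(C vs P,Z) = 5
u_1(D vs P,Z) = 3
max payoff 5 at {C}

P1 best: {C}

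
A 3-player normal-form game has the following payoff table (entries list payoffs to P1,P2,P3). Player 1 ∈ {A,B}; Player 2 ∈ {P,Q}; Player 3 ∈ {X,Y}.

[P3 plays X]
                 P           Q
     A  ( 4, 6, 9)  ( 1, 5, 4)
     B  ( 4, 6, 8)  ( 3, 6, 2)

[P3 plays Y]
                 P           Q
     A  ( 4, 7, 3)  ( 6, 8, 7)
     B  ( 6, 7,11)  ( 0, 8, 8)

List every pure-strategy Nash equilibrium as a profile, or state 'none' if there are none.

(A,P,X): NE
(A,P,Y): not NE [P1→B gives 6>4; P2→Q gives 8>7; P3→X gives 9>3]
(A,Q,X): not NE [P1→B gives 3>1; P2→P gives 6>5; P3→Y gives 7>4]
(A,Q,Y): NE
(B,P,X): not NE [P3→Y gives 11>8]
(B,P,Y): not NE [P2→Q gives 8>7]
(B,Q,X): not NE [P3→Y gives 8>2]
(B,Q,Y): not NE [P1→A gives 6>0]

NE set: (A,P,X), (A,Q,Y)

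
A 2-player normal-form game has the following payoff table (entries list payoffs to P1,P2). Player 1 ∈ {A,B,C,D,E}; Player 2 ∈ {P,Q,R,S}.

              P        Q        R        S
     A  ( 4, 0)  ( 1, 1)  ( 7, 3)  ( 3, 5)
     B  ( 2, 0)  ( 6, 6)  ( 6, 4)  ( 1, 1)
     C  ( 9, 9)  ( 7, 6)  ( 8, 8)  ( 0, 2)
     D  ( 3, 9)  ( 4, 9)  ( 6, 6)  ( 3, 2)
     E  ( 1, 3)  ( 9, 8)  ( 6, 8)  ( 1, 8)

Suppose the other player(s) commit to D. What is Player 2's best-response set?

u_2(P vs D) = 9
u_2(Q vs D) = 9
u_2(R vs D) = 6
u_2(S vs D) = 2
max payoff 9 at {P,Q}

argmax u_2 = {P,Q}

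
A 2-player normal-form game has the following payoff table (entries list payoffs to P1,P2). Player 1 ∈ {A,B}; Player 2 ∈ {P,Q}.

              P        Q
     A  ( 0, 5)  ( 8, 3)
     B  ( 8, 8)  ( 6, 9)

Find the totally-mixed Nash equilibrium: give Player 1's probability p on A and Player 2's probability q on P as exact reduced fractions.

P1 indiff ⇒ q·0+(1-q)·8 = q·8+(1-q)·6 ⇒ q(-8) = (1-q)(-2) ⇒ q = 1/5
P2 indiff ⇒ p·5+(1-p)·8 = p·3+(1-p)·9 ⇒ p(2) = (1-p)(1) ⇒ p = 1/3

P1 mixes 1/3 on A; P2 mixes 1/5 on P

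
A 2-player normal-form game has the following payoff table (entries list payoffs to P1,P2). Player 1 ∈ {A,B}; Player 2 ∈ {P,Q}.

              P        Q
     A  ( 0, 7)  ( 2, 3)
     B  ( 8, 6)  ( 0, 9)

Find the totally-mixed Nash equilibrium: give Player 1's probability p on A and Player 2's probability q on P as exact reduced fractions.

p=3/7, q=1/5

P1 indiff ⇒ q·0+(1-q)·2 = q·8+(1-q)·0 ⇒ q(-8) = (1-q)(-2) ⇒ q = 1/5
P2 indiff ⇒ p·7+(1-p)·6 = p·3+(1-p)·9 ⇒ p(4) = (1-p)(3) ⇒ p = 3/7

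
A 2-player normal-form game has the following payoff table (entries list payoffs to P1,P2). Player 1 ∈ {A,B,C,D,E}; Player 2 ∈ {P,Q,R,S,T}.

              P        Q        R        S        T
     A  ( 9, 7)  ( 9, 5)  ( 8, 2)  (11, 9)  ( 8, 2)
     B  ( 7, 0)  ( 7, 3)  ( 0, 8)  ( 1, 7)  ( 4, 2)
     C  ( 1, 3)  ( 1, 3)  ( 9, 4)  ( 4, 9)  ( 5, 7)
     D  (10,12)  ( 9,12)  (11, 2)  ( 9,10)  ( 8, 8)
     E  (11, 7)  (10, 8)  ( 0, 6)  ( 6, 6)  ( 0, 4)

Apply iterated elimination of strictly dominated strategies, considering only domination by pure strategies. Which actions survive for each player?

P1 drop B (A beats it: P:9>7 Q:9>7 R:8>0 S:11>1 T:8>4)
P1 drop C (D beats it: P:10>1 Q:9>1 R:11>9 S:9>4 T:8>5)
P2 drop R (P beats it: A:7>2 D:12>2 E:7>6)
P2 drop T (P beats it: A:7>2 D:12>8 E:7>4)
P1→{A,D,E} P2→{P,Q,S}

Survivors P1:{A,D,E} P2:{P,Q,S}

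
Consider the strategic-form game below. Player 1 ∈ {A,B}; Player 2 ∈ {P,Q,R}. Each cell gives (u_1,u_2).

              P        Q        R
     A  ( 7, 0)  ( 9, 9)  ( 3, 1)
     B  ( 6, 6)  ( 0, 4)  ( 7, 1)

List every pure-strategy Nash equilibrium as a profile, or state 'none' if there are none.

NE set: (A,Q)

(A,P): not NE [P2→Q gives 9>0]
(A,Q): NE
(A,R): not NE [P1→B gives 7>3; P2→Q gives 9>1]
(B,P): not NE [P1→A gives 7>6]
(B,Q): not NE [P1→A gives 9>0; P2→P gives 6>4]
(B,R): not NE [P2→P gives 6>1]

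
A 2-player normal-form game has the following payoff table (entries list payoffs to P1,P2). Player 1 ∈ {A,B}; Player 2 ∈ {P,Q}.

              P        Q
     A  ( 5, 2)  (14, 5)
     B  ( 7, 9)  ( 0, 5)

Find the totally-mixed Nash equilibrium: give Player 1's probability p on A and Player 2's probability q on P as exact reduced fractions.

P1 indiff ⇒ q·5+(1-q)·14 = q·7+(1-q)·0 ⇒ q(-2) = (1-q)(-14) ⇒ q = 7/8
P2 indiff ⇒ p·2+(1-p)·9 = p·5+(1-p)·5 ⇒ p(-3) = (1-p)(-4) ⇒ p = 4/7

p=4/7, q=7/8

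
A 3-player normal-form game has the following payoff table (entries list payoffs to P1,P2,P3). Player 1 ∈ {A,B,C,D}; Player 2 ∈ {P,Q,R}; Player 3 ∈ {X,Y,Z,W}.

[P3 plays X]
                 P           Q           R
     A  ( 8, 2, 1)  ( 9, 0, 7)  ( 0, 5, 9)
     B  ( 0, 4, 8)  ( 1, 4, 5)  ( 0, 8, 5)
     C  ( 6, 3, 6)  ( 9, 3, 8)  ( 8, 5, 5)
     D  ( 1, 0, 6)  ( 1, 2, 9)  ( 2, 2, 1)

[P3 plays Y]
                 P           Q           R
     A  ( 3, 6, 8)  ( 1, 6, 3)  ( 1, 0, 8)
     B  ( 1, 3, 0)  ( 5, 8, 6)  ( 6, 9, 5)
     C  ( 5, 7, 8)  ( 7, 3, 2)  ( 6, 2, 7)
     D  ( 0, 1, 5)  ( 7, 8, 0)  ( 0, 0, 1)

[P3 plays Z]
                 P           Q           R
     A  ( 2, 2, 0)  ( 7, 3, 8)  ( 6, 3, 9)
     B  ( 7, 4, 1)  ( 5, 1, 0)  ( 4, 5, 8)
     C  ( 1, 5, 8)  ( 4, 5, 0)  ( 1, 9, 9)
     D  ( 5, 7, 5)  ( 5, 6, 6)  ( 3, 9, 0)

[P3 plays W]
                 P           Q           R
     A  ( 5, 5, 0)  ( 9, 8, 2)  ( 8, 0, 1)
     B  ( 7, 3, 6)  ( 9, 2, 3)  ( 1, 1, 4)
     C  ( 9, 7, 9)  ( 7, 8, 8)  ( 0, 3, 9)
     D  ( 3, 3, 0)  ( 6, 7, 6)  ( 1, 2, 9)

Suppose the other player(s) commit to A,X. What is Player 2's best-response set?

argmax u_2 = {R}

u_2(P vs A,X) = 2
u_2(Q vs A,X) = 0
u_2(R vs A,X) = 5
max payoff 5 at {R}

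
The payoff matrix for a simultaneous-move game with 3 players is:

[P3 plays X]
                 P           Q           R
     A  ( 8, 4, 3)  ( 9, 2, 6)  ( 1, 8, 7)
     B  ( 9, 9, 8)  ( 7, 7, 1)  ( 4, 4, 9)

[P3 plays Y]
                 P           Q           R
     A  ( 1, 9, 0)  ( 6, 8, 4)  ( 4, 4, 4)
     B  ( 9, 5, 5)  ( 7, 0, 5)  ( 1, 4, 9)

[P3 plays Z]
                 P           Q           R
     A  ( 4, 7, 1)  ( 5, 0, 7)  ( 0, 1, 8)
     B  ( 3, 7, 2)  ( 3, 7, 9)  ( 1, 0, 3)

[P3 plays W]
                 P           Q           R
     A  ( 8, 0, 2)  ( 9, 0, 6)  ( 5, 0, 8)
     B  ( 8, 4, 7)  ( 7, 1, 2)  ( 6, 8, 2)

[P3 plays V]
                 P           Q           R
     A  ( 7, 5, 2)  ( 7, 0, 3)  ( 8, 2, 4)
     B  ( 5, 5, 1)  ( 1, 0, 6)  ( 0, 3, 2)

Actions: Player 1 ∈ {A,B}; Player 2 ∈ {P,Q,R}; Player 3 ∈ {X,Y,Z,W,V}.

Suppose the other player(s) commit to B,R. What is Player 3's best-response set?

u_3(X vs B,R) = 9
u_3(Y vs B,R) = 9
u_3(Z vs B,R) = 3
u_3(W vs B,R) = 2
u_3(V vs B,R) = 2
max payoff 9 at {X,Y}

P3 best: {X,Y}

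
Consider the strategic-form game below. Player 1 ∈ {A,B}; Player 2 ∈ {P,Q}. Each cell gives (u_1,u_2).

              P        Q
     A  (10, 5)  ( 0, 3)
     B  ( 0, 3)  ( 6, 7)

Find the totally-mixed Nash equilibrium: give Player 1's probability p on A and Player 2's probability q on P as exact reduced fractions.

P1 indiff ⇒ q·10+(1-q)·0 = q·0+(1-q)·6 ⇒ q(10) = (1-q)(6) ⇒ q = 3/8
P2 indiff ⇒ p·5+(1-p)·3 = p·3+(1-p)·7 ⇒ p(2) = (1-p)(4) ⇒ p = 2/3

(p,q) = (2/3, 3/8)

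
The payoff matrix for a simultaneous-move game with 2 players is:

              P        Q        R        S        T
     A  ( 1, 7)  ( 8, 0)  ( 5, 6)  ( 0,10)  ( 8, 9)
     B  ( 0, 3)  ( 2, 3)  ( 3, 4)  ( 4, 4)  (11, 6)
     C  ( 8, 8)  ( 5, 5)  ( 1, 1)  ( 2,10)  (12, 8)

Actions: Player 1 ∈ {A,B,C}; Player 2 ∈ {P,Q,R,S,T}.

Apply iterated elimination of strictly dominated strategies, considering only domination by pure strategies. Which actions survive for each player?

P2 drop P (S beats it: A:10>7 B:4>3 C:10>8)
P2 drop Q (S beats it: A:10>0 B:4>3 C:10>5)
P2 drop R (T beats it: A:9>6 B:6>4 C:8>1)
P1 drop A (B beats it: S:4>0 T:11>8)
P1→{B,C} P2→{S,T}

Survivors P1:{B,C} P2:{S,T}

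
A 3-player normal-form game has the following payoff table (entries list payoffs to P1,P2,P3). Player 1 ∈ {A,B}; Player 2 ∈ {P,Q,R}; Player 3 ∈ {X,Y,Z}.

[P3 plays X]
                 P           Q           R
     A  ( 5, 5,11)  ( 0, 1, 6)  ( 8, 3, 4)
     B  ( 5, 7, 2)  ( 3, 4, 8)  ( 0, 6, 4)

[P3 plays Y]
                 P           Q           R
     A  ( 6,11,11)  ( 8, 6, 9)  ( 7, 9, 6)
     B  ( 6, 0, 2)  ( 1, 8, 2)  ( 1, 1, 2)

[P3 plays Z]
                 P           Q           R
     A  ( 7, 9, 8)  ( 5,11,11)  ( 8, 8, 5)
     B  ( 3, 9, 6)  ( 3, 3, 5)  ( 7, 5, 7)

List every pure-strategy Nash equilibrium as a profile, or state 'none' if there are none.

(A,P,X): NE
(A,P,Y): NE
(A,P,Z): not NE [P2→Q gives 11>9; P3→Y gives 11>8]
(A,Q,X): not NE [P1→B gives 3>0; P2→P gives 5>1; P3→Z gives 11>6]
(A,Q,Y): not NE [P2→P gives 11>6; P3→Z gives 11>9]
(A,Q,Z): NE
(A,R,X): not NE [P2→P gives 5>3; P3→Y gives 6>4]
(A,R,Y): not NE [P2→P gives 11>9]
(A,R,Z): not NE [P2→Q gives 11>8; P3→Y gives 6>5]
(B,P,X): not NE [P3→Z gives 6>2]
(B,P,Y): not NE [P2→Q gives 8>0; P3→Z gives 6>2]
(B,P,Z): not NE [P1→A gives 7>3]
(B,Q,X): not NE [P2→P gives 7>4]
(B,Q,Y): not NE [P1→A gives 8>1; P3→X gives 8>2]
(B,Q,Z): not NE [P1→A gives 5>3; P2→P gives 9>3; P3→X gives 8>5]
(B,R,X): not NE [P1→A gives 8>0; P2→P gives 7>6; P3→Z gives 7>4]
(B,R,Y): not NE [P1→A gives 7>1; P2→Q gives 8>1; P3→Z gives 7>2]
(B,R,Z): not NE [P1→A gives 8>7; P2→P gives 9>5]

Nash profiles: (A,P,X), (A,P,Y), (A,Q,Z)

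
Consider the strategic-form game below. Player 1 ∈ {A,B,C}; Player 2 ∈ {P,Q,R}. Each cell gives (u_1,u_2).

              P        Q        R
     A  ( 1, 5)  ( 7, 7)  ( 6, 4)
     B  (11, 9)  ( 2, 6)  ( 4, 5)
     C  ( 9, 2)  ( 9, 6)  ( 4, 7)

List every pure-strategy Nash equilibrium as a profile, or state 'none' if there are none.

(A,P): not NE [P1→B gives 11>1; P2→Q gives 7>5]
(A,Q): not NE [P1→C gives 9>7]
(A,R): not NE [P2→Q gives 7>4]
(B,P): NE
(B,Q): not NE [P1→C gives 9>2; P2→P gives 9>6]
(B,R): not NE [P1→A gives 6>4; P2→P gives 9>5]
(C,P): not NE [P1→B gives 11>9; P2→R gives 7>2]
(C,Q): not NE [P2→R gives 7>6]
(C,R): not NE [P1→A gives 6>4]

PSNE = {(B,P)}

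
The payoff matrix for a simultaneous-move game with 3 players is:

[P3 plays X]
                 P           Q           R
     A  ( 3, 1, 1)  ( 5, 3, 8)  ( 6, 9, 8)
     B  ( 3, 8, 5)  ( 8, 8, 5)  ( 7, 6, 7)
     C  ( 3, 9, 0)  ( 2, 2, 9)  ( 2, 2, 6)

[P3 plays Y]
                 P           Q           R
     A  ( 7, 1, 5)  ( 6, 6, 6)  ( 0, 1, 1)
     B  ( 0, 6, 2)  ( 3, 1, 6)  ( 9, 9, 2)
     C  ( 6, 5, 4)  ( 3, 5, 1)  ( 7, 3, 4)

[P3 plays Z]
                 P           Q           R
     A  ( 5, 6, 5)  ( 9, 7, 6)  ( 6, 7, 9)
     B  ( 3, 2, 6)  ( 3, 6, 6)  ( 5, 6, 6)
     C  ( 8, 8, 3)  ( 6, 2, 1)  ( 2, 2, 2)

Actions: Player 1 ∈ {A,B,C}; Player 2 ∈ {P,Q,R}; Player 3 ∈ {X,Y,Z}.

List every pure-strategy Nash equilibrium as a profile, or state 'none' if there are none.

PSNE = {(A,R,Z)}

(A,P,X): not NE [P2→R gives 9>1; P3→Z gives 5>1]
(A,P,Y): not NE [P2→Q gives 6>1]
(A,P,Z): not NE [P1→C gives 8>5; P2→R gives 7>6]
(A,Q,X): not NE [P1→B gives 8>5; P2→R gives 9>3]
(A,Q,Y): not NE [P3→X gives 8>6]
(A,Q,Z): not NE [P3→X gives 8>6]
(A,R,X): not NE [P1→B gives 7>6; P3→Z gives 9>8]
(A,R,Y): not NE [P1→B gives 9>0; P2→Q gives 6>1; P3→Z gives 9>1]
(A,R,Z): NE
(B,P,X): not NE [P3→Z gives 6>5]
(B,P,Y): not NE [P1→A gives 7>0; P2→R gives 9>6; P3→Z gives 6>2]
(B,P,Z): not NE [P1→C gives 8>3; P2→R gives 6>2]
(B,Q,X): not NE [P3→Z gives 6>5]
(B,Q,Y): not NE [P1→A gives 6>3; P2→R gives 9>1]
(B,Q,Z): not NE [P1→A gives 9>3]
(B,R,X): not NE [P2→Q gives 8>6]
(B,R,Y): not NE [P3→X gives 7>2]
(B,R,Z): not NE [P1→A gives 6>5; P3→X gives 7>6]
(C,P,X): not NE [P3→Y gives 4>0]
(C,P,Y): not NE [P1→A gives 7>6]
(C,P,Z): not NE [P3→Y gives 4>3]
(C,Q,X): not NE [P1→B gives 8>2; P2→P gives 9>2]
(C,Q,Y): not NE [P1→A gives 6>3; P3→X gives 9>1]
(C,Q,Z): not NE [P1→A gives 9>6; P2→P gives 8>2; P3→X gives 9>1]
(C,R,X): not NE [P1→B gives 7>2; P2→P gives 9>2]
(C,R,Y): not NE [P1→B gives 9>7; P2→Q gives 5>3; P3→X gives 6>4]
(C,R,Z): not NE [P1→A gives 6>2; P2→P gives 8>2; P3→X gives 6>2]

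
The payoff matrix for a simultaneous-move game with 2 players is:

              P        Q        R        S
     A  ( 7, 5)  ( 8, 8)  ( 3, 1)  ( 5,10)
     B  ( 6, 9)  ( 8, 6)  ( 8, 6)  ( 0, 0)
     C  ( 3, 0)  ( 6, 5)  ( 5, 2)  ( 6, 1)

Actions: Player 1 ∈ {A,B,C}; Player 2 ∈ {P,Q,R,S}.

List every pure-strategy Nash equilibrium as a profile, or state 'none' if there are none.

Equilibria: none

(A,P): not NE [P2→S gives 10>5]
(A,Q): not NE [P2→S gives 10>8]
(A,R): not NE [P1→B gives 8>3; P2→S gives 10>1]
(A,S): not NE [P1→C gives 6>5]
(B,P): not NE [P1→A gives 7>6]
(B,Q): not NE [P2→P gives 9>6]
(B,R): not NE [P2→P gives 9>6]
(B,S): not NE [P1→C gives 6>0; P2→P gives 9>0]
(C,P): not NE [P1→A gives 7>3; P2→Q gives 5>0]
(C,Q): not NE [P1→B gives 8>6]
(C,R): not NE [P1→B gives 8>5; P2→Q gives 5>2]
(C,S): not NE [P2→Q gives 5>1]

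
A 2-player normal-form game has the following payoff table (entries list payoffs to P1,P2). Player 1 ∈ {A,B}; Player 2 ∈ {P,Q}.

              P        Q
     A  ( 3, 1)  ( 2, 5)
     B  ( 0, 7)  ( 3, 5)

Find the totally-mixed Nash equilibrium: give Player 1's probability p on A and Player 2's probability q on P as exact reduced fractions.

p=1/3, q=1/4

P1 indiff ⇒ q·3+(1-q)·2 = q·0+(1-q)·3 ⇒ q(3) = (1-q)(1) ⇒ q = 1/4
P2 indiff ⇒ p·1+(1-p)·7 = p·5+(1-p)·5 ⇒ p(-4) = (1-p)(-2) ⇒ p = 1/3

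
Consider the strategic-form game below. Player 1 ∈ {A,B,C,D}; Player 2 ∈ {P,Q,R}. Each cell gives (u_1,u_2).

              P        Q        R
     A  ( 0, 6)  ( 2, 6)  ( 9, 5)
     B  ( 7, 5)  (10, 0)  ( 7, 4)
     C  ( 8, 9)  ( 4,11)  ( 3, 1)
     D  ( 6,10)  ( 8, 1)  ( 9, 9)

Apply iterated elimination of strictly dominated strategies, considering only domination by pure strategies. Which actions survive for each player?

P2 drop R (P beats it: A:6>5 B:5>4 C:9>1 D:10>9)
P1 drop A (B beats it: P:7>0 Q:10>2)
P1 drop D (B beats it: P:7>6 Q:10>8)
P1→{B,C} P2→{P,Q}

Remaining: P1:{B,C} P2:{P,Q}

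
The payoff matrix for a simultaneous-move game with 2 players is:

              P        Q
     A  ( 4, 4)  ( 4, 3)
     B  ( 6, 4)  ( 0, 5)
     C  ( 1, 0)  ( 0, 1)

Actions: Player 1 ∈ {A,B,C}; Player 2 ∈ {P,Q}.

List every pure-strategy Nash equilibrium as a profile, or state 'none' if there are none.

(A,P): not NE [P1→B gives 6>4]
(A,Q): not NE [P2→P gives 4>3]
(B,P): not NE [P2→Q gives 5>4]
(B,Q): not NE [P1→A gives 4>0]
(C,P): not NE [P1→B gives 6>1; P2→Q gives 1>0]
(C,Q): not NE [P1→A gives 4>0]

Equilibria: none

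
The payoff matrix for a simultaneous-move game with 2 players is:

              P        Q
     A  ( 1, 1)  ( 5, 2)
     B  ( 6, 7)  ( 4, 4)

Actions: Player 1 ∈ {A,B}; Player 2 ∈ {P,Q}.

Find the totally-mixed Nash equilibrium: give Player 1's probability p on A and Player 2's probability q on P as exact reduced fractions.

P1 mixes 3/4 on A; P2 mixes 1/6 on P

P1 indiff ⇒ q·1+(1-q)·5 = q·6+(1-q)·4 ⇒ q(-5) = (1-q)(-1) ⇒ q = 1/6
P2 indiff ⇒ p·1+(1-p)·7 = p·2+(1-p)·4 ⇒ p(-1) = (1-p)(-3) ⇒ p = 3/4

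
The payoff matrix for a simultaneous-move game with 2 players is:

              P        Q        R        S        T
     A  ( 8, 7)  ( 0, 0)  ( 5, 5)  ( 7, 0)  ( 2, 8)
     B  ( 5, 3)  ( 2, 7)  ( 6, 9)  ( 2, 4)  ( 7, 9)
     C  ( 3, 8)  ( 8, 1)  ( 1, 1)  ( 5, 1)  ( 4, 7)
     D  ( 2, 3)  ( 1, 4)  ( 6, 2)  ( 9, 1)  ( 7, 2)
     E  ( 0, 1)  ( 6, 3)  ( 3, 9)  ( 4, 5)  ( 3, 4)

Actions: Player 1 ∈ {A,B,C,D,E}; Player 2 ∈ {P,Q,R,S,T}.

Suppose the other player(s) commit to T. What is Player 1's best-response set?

u_1(A vs T) = 2
u_1(B vs T) = 7
u_1(C vs T) = 4
u_1(D vs T) = 7
u_1(E vs T) = 3
max payoff 7 at {B,D}

P1 best: {B,D}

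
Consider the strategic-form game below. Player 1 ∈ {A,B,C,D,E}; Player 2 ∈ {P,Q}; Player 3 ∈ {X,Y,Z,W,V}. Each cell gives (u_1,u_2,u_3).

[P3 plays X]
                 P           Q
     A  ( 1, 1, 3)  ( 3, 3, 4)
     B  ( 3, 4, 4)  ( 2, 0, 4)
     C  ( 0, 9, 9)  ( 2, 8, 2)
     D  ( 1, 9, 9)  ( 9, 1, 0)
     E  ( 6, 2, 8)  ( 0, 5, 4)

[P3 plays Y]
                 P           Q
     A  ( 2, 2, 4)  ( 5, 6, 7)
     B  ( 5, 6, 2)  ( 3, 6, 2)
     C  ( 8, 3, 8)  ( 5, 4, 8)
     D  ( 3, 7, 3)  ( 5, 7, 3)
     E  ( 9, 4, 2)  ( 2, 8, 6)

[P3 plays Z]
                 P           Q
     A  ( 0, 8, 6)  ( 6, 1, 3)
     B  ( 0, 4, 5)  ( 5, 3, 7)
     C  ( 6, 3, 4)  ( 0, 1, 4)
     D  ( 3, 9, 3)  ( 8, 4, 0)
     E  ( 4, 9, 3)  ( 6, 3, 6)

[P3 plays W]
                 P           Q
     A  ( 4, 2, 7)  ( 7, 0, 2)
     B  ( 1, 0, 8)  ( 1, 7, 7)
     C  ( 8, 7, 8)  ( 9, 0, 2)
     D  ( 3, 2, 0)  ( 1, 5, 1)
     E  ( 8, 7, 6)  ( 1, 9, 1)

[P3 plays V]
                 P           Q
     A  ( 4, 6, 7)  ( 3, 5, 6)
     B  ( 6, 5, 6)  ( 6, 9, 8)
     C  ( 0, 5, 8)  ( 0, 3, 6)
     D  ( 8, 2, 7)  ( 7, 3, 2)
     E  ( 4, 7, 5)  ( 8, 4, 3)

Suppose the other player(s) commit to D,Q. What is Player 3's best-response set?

P3 best: {Y}

u_3(X vs D,Q) = 0
u_3(Y vs D,Q) = 3
u_3(Z vs D,Q) = 0
u_3(W vs D,Q) = 1
u_3(V vs D,Q) = 2
max payoff 3 at {Y}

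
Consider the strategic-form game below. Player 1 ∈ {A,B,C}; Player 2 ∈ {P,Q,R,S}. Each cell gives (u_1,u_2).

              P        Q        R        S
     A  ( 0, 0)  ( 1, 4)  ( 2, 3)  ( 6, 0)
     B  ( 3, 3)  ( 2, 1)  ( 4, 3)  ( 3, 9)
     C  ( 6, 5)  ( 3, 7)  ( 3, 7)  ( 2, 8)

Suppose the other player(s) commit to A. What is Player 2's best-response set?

argmax u_2 = {Q}

u_2(P vs A) = 0
u_2(Q vs A) = 4
u_2(R vs A) = 3
u_2(S vs A) = 0
max payoff 4 at {Q}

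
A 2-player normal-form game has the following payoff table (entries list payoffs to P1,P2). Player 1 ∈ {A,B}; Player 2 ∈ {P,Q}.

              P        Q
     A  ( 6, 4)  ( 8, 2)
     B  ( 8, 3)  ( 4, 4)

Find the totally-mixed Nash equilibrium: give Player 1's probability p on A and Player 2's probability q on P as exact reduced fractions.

p=1/3, q=2/3

P1 indiff ⇒ q·6+(1-q)·8 = q·8+(1-q)·4 ⇒ q(-2) = (1-q)(-4) ⇒ q = 2/3
P2 indiff ⇒ p·4+(1-p)·3 = p·2+(1-p)·4 ⇒ p(2) = (1-p)(1) ⇒ p = 1/3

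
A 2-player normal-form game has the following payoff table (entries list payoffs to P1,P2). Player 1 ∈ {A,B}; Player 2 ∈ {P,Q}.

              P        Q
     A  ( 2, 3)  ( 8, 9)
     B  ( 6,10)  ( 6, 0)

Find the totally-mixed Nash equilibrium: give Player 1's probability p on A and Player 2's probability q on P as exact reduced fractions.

P1 indiff ⇒ q·2+(1-q)·8 = q·6+(1-q)·6 ⇒ q(-4) = (1-q)(-2) ⇒ q = 1/3
P2 indiff ⇒ p·3+(1-p)·10 = p·9+(1-p)·0 ⇒ p(-6) = (1-p)(-10) ⇒ p = 5/8

p=5/8, q=1/3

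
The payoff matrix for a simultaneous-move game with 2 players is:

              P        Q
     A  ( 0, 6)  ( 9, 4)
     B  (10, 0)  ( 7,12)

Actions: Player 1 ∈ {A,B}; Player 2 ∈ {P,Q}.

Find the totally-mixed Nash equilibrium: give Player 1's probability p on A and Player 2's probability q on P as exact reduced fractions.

(p,q) = (6/7, 1/6)

P1 indiff ⇒ q·0+(1-q)·9 = q·10+(1-q)·7 ⇒ q(-10) = (1-q)(-2) ⇒ q = 1/6
P2 indiff ⇒ p·6+(1-p)·0 = p·4+(1-p)·12 ⇒ p(2) = (1-p)(12) ⇒ p = 6/7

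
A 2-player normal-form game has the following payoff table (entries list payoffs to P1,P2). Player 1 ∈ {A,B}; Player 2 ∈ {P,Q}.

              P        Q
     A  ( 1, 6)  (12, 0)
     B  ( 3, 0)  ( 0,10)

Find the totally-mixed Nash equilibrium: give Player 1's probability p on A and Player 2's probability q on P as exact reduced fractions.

(p,q) = (5/8, 6/7)

P1 indiff ⇒ q·1+(1-q)·12 = q·3+(1-q)·0 ⇒ q(-2) = (1-q)(-12) ⇒ q = 6/7
P2 indiff ⇒ p·6+(1-p)·0 = p·0+(1-p)·10 ⇒ p(6) = (1-p)(10) ⇒ p = 5/8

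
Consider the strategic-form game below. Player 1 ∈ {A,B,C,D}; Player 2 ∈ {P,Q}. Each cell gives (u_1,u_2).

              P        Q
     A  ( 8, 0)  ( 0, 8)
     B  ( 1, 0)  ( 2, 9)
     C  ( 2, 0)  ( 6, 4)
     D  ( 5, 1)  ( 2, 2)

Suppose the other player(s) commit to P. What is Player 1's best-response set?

u_1(A vs P) = 8
u_1(B vs P) = 1
u_1(C vs P) = 2
u_1(D vs P) = 5
max payoff 8 at {A}

BR_1 = {A}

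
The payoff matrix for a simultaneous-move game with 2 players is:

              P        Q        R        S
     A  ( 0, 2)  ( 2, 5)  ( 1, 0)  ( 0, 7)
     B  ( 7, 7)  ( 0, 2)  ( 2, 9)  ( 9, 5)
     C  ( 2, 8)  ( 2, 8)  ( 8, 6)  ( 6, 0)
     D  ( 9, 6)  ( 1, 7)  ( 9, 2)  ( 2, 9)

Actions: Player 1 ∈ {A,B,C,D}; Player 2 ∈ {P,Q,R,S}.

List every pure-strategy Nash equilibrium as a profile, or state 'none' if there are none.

(A,P): not NE [P1→D gives 9>0; P2→S gives 7>2]
(A,Q): not NE [P2→S gives 7>5]
(A,R): not NE [P1→D gives 9>1; P2→S gives 7>0]
(A,S): not NE [P1→B gives 9>0]
(B,P): not NE [P1→D gives 9>7; P2→R gives 9>7]
(B,Q): not NE [P1→C gives 2>0; P2→R gives 9>2]
(B,R): not NE [P1→D gives 9>2]
(B,S): not NE [P2→R gives 9>5]
(C,P): not NE [P1→D gives 9>2]
(C,Q): NE
(C,R): not NE [P1→D gives 9>8; P2→Q gives 8>6]
(C,S): not NE [P1→B gives 9>6; P2→Q gives 8>0]
(D,P): not NE [P2→S gives 9>6]
(D,Q): not NE [P1→C gives 2>1; P2→S gives 9>7]
(D,R): not NE [P2→S gives 9>2]
(D,S): not NE [P1→B gives 9>2]

Nash profiles: (C,Q)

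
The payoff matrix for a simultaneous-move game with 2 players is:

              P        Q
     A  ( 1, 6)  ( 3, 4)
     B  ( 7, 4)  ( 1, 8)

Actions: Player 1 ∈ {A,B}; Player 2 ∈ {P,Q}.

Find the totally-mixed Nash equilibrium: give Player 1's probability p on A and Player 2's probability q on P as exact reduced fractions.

P1 indiff ⇒ q·1+(1-q)·3 = q·7+(1-q)·1 ⇒ q(-6) = (1-q)(-2) ⇒ q = 1/4
P2 indiff ⇒ p·6+(1-p)·4 = p·4+(1-p)·8 ⇒ p(2) = (1-p)(4) ⇒ p = 2/3

p=2/3, q=1/4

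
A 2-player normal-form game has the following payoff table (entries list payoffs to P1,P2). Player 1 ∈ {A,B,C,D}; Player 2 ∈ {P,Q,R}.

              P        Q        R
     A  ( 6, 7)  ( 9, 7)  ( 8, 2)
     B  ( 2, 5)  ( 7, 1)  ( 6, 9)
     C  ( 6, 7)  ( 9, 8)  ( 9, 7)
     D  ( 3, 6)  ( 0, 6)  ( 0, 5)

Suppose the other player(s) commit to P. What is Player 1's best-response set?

u_1(A vs P) = 6
u_1(B vs P) = 2
u_1(C vs P) = 6
u_1(D vs P) = 3
max payoff 6 at {A,C}

P1 best: {A,C}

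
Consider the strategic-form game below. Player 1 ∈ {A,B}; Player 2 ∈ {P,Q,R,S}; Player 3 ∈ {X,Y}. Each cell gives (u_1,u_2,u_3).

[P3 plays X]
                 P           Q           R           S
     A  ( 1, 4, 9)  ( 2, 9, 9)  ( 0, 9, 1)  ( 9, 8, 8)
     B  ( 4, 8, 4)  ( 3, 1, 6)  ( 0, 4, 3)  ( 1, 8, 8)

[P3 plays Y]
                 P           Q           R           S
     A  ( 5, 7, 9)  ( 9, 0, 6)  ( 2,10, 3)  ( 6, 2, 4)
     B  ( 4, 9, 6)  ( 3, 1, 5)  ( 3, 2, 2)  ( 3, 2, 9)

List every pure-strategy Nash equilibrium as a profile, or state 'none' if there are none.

PSNE: ∅

(A,P,X): not NE [P1→B gives 4>1; P2→R gives 9>4]
(A,P,Y): not NE [P2→R gives 10>7]
(A,Q,X): not NE [P1→B gives 3>2]
(A,Q,Y): not NE [P2→R gives 10>0; P3→X gives 9>6]
(A,R,X): not NE [P3→Y gives 3>1]
(A,R,Y): not NE [P1→B gives 3>2]
(A,S,X): not NE [P2→R gives 9>8]
(A,S,Y): not NE [P2→R gives 10>2; P3→X gives 8>4]
(B,P,X): not NE [P3→Y gives 6>4]
(B,P,Y): not NE [P1→A gives 5>4]
(B,Q,X): not NE [P2→S gives 8>1]
(B,Q,Y): not NE [P1→A gives 9>3; P2→P gives 9>1; P3→X gives 6>5]
(B,R,X): not NE [P2→S gives 8>4]
(B,R,Y): not NE [P2→P gives 9>2; P3→X gives 3>2]
(B,S,X): not NE [P1→A gives 9>1; P3→Y gives 9>8]
(B,S,Y): not NE [P1→A gives 6>3; P2→P gives 9>2]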